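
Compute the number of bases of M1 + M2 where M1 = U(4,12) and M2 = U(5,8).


Bases of a direct sum M1 + M2: |B| = |B(M1)| * |B(M2)|.
|B(U(4,12))| = C(12,4) = 495.
|B(U(5,8))| = C(8,5) = 56.
Total bases = 495 * 56 = 27720.

27720


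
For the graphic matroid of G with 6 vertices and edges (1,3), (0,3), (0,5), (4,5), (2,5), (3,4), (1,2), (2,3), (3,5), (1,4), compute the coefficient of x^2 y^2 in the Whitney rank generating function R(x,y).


R(x,y) = sum over A in 2^E of x^(r(E)-r(A)) * y^(|A|-r(A)).
G has 6 vertices, 10 edges. r(E) = 5.
Enumerate all 2^10 = 1024 subsets.
Count subsets with r(E)-r(A)=2 and |A|-r(A)=2: 6.

6


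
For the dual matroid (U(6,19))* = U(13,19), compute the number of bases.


The dual of U(r,n) is U(n-r, n) = U(13,19).
Bases of U(13,19) are all (13)-element subsets.
|B(M*)| = C(19,13) = 27132.

27132


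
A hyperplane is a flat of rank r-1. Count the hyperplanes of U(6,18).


Hyperplanes of U(6,18) are flats of rank 5.
In a uniform matroid, these are exactly the (5)-element subsets.
Count = C(18,5) = 8568.

8568


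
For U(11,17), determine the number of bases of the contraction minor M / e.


Contracting e from U(11,17) gives U(10,16).
Bases of U(10,16) = (16 choose 10) = 8008.

8008


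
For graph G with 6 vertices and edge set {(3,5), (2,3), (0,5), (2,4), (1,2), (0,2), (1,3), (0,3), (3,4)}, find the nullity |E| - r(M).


Cycle rank (nullity) = |E| - r(M) = |E| - (|V| - c).
|E| = 9, |V| = 6, c = 1.
Nullity = 9 - (6 - 1) = 9 - 5 = 4.

4


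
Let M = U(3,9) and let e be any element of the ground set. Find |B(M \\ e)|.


Deleting e from U(3,9) gives U(3,8) since n > r.
Bases of U(3,8) = (8 choose 3) = 56.

56


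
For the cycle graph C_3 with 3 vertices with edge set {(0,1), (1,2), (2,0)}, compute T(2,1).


T(C_3; x,y) = x + x^2 + ... + x^(2) + y.
T(2,1) = 2^1 + 2^2 + 1
= 2 + 4 + 1
= 7.

7


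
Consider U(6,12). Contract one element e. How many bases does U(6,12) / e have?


Contracting e from U(6,12) gives U(5,11).
Bases of U(5,11) = C(11,5) = 11! / (5! * 6!) = 462.

462


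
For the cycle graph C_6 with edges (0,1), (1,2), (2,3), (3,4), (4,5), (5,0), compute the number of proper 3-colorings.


P(C_6, k) = (k-1)^6 + (-1)^6*(k-1).
P(3) = (2)^6 + 2
= 64 + 2 = 66.

66


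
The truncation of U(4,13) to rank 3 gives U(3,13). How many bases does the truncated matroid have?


Truncating U(4,13) to rank 3 gives U(3,13).
Bases of U(3,13) are all 3-element subsets of 13 elements.
Number of bases = (13 choose 3) = 286.

286


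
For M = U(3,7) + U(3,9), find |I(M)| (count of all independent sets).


For a direct sum, |I(M1+M2)| = |I(M1)| * |I(M2)|.
|I(U(3,7))| = sum C(7,k) for k=0..3 = 64.
|I(U(3,9))| = sum C(9,k) for k=0..3 = 130.
Total = 64 * 130 = 8320.

8320


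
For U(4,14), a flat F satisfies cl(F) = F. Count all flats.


Flats of U(4,14): every subset of size < 4 is a flat, plus E itself.
Count = (14 choose 0) + (14 choose 1) + (14 choose 2) + (14 choose 3) + 1
     = 1 + 14 + 91 + 364 + 1
     = 471.

471


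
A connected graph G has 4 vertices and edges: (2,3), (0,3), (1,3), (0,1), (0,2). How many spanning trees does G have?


By Kirchhoff's matrix tree theorem, the number of spanning trees equals
the determinant of any cofactor of the Laplacian matrix L.
G has 4 vertices and 5 edges.
Computing the (3 x 3) cofactor determinant gives 8.

8


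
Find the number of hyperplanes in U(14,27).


Hyperplanes of U(14,27) are flats of rank 13.
In a uniform matroid, these are exactly the (13)-element subsets.
Count = C(27,13) = 20058300.

20058300


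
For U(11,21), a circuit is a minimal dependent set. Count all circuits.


In U(11,21), circuits are the (12)-element subsets.
Any set of 12 elements is dependent, and removing any one element gives
an independent set of size 11, so it is a minimal dependent set.
Number of circuits = C(21,12) = 293930.

293930


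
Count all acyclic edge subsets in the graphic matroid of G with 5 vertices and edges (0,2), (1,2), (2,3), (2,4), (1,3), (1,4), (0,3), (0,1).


An independent set in a graphic matroid is an acyclic edge subset.
G has 5 vertices and 8 edges.
Enumerate all 2^8 = 256 subsets, checking for acyclicity.
Total independent sets = 128.

128


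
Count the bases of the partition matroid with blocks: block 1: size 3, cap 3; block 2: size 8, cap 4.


A basis picks exactly ci elements from block i.
Number of bases = product of C(|Si|, ci).
= C(3,3) * C(8,4)
= 1 * 70
= 70.

70


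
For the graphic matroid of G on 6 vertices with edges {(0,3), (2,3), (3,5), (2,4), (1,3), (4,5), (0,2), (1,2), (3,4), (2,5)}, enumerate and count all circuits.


A circuit in a graphic matroid = edge set of a simple cycle.
G has 6 vertices and 10 edges.
Enumerating all minimal edge subsets forming cycles...
Total circuits found: 18.

18


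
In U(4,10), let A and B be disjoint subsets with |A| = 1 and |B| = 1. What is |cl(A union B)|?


|A union B| = 1 + 1 = 2 (disjoint).
In U(4,10), cl(S) = S if |S| < 4, else cl(S) = E.
Since 2 < 4, cl(A union B) = A union B.
|cl(A union B)| = 2.

2


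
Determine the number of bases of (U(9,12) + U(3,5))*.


(M1+M2)* = M1* + M2*.
M1* = U(3,12), bases: C(12,3) = 220.
M2* = U(2,5), bases: C(5,2) = 10.
|B(M*)| = 220 * 10 = 2200.

2200


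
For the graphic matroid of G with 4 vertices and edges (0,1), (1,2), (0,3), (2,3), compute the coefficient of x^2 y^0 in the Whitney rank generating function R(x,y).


R(x,y) = sum over A in 2^E of x^(r(E)-r(A)) * y^(|A|-r(A)).
G has 4 vertices, 4 edges. r(E) = 3.
Enumerate all 2^4 = 16 subsets.
Count subsets with r(E)-r(A)=2 and |A|-r(A)=0: 4.

4


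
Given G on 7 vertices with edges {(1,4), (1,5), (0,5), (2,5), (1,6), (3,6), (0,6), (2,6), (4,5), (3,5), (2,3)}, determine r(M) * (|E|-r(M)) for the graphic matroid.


r(M) = |V| - c = 7 - 1 = 6.
nullity = |E| - r(M) = 11 - 6 = 5.
Product = 6 * 5 = 30.

30


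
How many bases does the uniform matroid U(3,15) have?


Bases of U(3,15) are all 3-element subsets of the 15-element ground set.
Number of bases = C(15,3).
C(15,3) = 15! / (3! * 12!) = 455.

455


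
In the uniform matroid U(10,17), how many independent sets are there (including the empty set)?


Independent sets of U(10,17) are all subsets of size <= 10.
Count = (17 choose 0) + (17 choose 1) + (17 choose 2) + (17 choose 3) + (17 choose 4) + (17 choose 5) + (17 choose 6) + (17 choose 7) + (17 choose 8) + (17 choose 9) + (17 choose 10)
     = 1 + 17 + 136 + 680 + 2380 + 6188 + 12376 + 19448 + 24310 + 24310 + 19448
     = 109294.

109294


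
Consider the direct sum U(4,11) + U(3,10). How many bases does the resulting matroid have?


Bases of a direct sum M1 + M2: |B| = |B(M1)| * |B(M2)|.
|B(U(4,11))| = C(11,4) = 330.
|B(U(3,10))| = C(10,3) = 120.
Total bases = 330 * 120 = 39600.

39600


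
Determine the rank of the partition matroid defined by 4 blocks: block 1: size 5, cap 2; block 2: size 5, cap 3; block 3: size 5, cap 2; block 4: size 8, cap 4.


Rank of a partition matroid = sum of min(|Si|, ci) for each block.
= min(5,2) + min(5,3) + min(5,2) + min(8,4)
= 2 + 3 + 2 + 4
= 11.

11


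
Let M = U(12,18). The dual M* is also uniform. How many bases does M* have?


The dual of U(r,n) is U(n-r, n) = U(6,18).
Bases of U(6,18) are all (6)-element subsets.
|B(M*)| = C(18,6) = 18564.

18564


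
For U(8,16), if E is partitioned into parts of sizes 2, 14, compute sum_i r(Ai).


r(Ai) = min(|Ai|, 8) for each part.
Sum = min(2,8) + min(14,8)
    = 2 + 8
    = 10.

10


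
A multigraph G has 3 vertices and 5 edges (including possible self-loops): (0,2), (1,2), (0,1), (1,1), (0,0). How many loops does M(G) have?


In a graphic matroid, a loop is a self-loop edge (u,u) with rank 0.
Examining all 5 edges for self-loops...
Self-loops found: (1,1), (0,0)
Number of loops = 2.

2


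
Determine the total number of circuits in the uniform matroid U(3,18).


In U(3,18), circuits are the (4)-element subsets.
Any set of 4 elements is dependent, and removing any one element gives
an independent set of size 3, so it is a minimal dependent set.
Number of circuits = C(18,4) = 18! / (4! * 14!) = 3060.

3060


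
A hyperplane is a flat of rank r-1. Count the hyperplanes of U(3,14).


Hyperplanes of U(3,14) are flats of rank 2.
In a uniform matroid, these are exactly the (2)-element subsets.
Count = C(14,2) = 14! / (2! * 12!) = 91.

91


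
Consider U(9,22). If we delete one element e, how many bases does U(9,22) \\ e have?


Deleting e from U(9,22) gives U(9,21) since n > r.
Bases of U(9,21) = C(21,9) = 293930.

293930


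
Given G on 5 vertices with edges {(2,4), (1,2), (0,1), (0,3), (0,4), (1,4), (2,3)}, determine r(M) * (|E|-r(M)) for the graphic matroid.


r(M) = |V| - c = 5 - 1 = 4.
nullity = |E| - r(M) = 7 - 4 = 3.
Product = 4 * 3 = 12.

12


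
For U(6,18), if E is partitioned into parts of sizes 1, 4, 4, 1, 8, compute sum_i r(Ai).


r(Ai) = min(|Ai|, 6) for each part.
Sum = min(1,6) + min(4,6) + min(4,6) + min(1,6) + min(8,6)
    = 1 + 4 + 4 + 1 + 6
    = 16.

16


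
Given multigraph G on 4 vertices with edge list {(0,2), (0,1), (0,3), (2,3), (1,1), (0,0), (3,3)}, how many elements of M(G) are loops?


In a graphic matroid, a loop is a self-loop edge (u,u) with rank 0.
Examining all 7 edges for self-loops...
Self-loops found: (1,1), (0,0), (3,3)
Number of loops = 3.

3


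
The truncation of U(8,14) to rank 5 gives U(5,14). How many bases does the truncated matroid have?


Truncating U(8,14) to rank 5 gives U(5,14).
Bases of U(5,14) are all 5-element subsets of 14 elements.
Number of bases = C(14,5) = 2002.

2002


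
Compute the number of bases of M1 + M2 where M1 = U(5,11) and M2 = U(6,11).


Bases of a direct sum M1 + M2: |B| = |B(M1)| * |B(M2)|.
|B(U(5,11))| = C(11,5) = 462.
|B(U(6,11))| = C(11,6) = 462.
Total bases = 462 * 462 = 213444.

213444


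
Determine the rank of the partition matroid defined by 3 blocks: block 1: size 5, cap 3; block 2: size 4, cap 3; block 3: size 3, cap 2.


Rank of a partition matroid = sum of min(|Si|, ci) for each block.
= min(5,3) + min(4,3) + min(3,2)
= 3 + 3 + 2
= 8.

8


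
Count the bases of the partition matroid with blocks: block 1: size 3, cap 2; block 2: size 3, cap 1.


A basis picks exactly ci elements from block i.
Number of bases = product of C(|Si|, ci).
= C(3,2) * C(3,1)
= 3 * 3
= 9.

9


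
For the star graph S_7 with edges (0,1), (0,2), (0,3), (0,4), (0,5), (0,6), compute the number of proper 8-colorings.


P(tree, k) = k * (k-1)^(6) for any tree on 7 vertices.
P(8) = 8 * 7^6 = 8 * 117649 = 941192.

941192


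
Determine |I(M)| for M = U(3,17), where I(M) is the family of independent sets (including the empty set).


Independent sets of U(3,17) are all subsets of size <= 3.
Count = (17 choose 0) + (17 choose 1) + (17 choose 2) + (17 choose 3)
     = 1 + 17 + 136 + 680
     = 834.

834


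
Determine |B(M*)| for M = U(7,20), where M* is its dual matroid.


The dual of U(r,n) is U(n-r, n) = U(13,20).
Bases of U(13,20) are all (13)-element subsets.
|B(M*)| = (20 choose 13) = 77520.

77520


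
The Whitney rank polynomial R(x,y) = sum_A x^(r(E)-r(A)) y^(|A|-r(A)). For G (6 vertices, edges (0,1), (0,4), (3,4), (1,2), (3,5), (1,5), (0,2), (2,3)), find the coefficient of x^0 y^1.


R(x,y) = sum over A in 2^E of x^(r(E)-r(A)) * y^(|A|-r(A)).
G has 6 vertices, 8 edges. r(E) = 5.
Enumerate all 2^8 = 256 subsets.
Count subsets with r(E)-r(A)=0 and |A|-r(A)=1: 26.

26


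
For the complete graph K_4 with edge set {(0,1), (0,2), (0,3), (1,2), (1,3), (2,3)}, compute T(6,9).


T(K_4; x,y) = x^3 + 3x^2 + 4xy + 2x + y^3 + 3y^2 + 2y.
Substituting x=6, y=9:
= 216 + 108 + 216 + 12 + 729 + 243 + 18
= 1542.

1542


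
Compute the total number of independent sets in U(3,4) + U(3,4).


For a direct sum, |I(M1+M2)| = |I(M1)| * |I(M2)|.
|I(U(3,4))| = sum C(4,k) for k=0..3 = 15.
|I(U(3,4))| = sum C(4,k) for k=0..3 = 15.
Total = 15 * 15 = 225.

225


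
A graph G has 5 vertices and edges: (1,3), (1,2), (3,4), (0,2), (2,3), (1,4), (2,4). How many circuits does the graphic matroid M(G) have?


A circuit in a graphic matroid = edge set of a simple cycle.
G has 5 vertices and 7 edges.
Enumerating all minimal edge subsets forming cycles...
Total circuits found: 7.

7


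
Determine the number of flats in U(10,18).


Flats of U(10,18): every subset of size < 10 is a flat, plus E itself.
Count = C(18,0) + C(18,1) + C(18,2) + C(18,3) + C(18,4) + C(18,5) + C(18,6) + C(18,7) + C(18,8) + C(18,9) + 1
     = 1 + 18 + 153 + 816 + 3060 + 8568 + 18564 + 31824 + 43758 + 48620 + 1
     = 155383.

155383


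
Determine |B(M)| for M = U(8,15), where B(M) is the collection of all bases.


Bases of U(8,15) are all 8-element subsets of the 15-element ground set.
Number of bases = C(15,8).
C(15,8) = 15! / (8! * 7!) = 6435.

6435


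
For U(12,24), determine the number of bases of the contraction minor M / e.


Contracting e from U(12,24) gives U(11,23).
Bases of U(11,23) = C(23,11) = 23! / (11! * 12!) = 1352078.

1352078


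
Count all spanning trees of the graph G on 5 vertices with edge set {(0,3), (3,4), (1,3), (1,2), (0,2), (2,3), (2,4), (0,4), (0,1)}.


By Kirchhoff's matrix tree theorem, the number of spanning trees equals
the determinant of any cofactor of the Laplacian matrix L.
G has 5 vertices and 9 edges.
Computing the (4 x 4) cofactor determinant gives 75.

75


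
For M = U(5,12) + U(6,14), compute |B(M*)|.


(M1+M2)* = M1* + M2*.
M1* = U(7,12), bases: C(12,7) = 792.
M2* = U(8,14), bases: C(14,8) = 3003.
|B(M*)| = 792 * 3003 = 2378376.

2378376


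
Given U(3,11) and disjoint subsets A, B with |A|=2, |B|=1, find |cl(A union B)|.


|A union B| = 2 + 1 = 3 (disjoint).
In U(3,11), cl(S) = S if |S| < 3, else cl(S) = E.
Since 3 >= 3, cl(A union B) = E.
|cl(A union B)| = 11.

11


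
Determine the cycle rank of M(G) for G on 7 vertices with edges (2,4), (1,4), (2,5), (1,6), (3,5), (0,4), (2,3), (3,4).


Cycle rank (nullity) = |E| - r(M) = |E| - (|V| - c).
|E| = 8, |V| = 7, c = 1.
Nullity = 8 - (7 - 1) = 8 - 6 = 2.

2


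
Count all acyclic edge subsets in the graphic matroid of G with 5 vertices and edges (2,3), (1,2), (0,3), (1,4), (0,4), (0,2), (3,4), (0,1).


An independent set in a graphic matroid is an acyclic edge subset.
G has 5 vertices and 8 edges.
Enumerate all 2^8 = 256 subsets, checking for acyclicity.
Total independent sets = 134.

134


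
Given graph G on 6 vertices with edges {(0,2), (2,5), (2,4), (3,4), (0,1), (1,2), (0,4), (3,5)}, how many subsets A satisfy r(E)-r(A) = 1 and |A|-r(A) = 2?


R(x,y) = sum over A in 2^E of x^(r(E)-r(A)) * y^(|A|-r(A)).
G has 6 vertices, 8 edges. r(E) = 5.
Enumerate all 2^8 = 256 subsets.
Count subsets with r(E)-r(A)=1 and |A|-r(A)=2: 4.

4


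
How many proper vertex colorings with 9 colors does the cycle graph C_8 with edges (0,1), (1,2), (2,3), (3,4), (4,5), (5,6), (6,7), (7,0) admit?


P(C_8, k) = (k-1)^8 + (-1)^8*(k-1).
P(9) = (8)^8 + 8
= 16777216 + 8 = 16777224.

16777224


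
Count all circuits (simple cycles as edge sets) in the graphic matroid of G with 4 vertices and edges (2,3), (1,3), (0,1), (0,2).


A circuit in a graphic matroid = edge set of a simple cycle.
G has 4 vertices and 4 edges.
Enumerating all minimal edge subsets forming cycles...
Total circuits found: 1.

1


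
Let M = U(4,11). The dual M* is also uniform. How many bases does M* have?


The dual of U(r,n) is U(n-r, n) = U(7,11).
Bases of U(7,11) are all (7)-element subsets.
|B(M*)| = (11 choose 7) = 330.

330


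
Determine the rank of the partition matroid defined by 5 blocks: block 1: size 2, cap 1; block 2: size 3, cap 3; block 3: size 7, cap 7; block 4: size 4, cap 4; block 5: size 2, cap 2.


Rank of a partition matroid = sum of min(|Si|, ci) for each block.
= min(2,1) + min(3,3) + min(7,7) + min(4,4) + min(2,2)
= 1 + 3 + 7 + 4 + 2
= 17.

17


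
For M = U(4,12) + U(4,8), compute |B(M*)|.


(M1+M2)* = M1* + M2*.
M1* = U(8,12), bases: C(12,8) = 495.
M2* = U(4,8), bases: C(8,4) = 70.
|B(M*)| = 495 * 70 = 34650.

34650


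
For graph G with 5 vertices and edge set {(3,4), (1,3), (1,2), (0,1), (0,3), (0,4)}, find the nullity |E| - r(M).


Cycle rank (nullity) = |E| - r(M) = |E| - (|V| - c).
|E| = 6, |V| = 5, c = 1.
Nullity = 6 - (5 - 1) = 6 - 4 = 2.

2


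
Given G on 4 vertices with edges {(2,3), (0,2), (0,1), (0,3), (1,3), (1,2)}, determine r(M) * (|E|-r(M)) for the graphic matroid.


r(M) = |V| - c = 4 - 1 = 3.
nullity = |E| - r(M) = 6 - 3 = 3.
Product = 3 * 3 = 9.

9


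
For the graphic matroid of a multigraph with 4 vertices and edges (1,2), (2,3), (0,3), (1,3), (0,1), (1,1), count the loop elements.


In a graphic matroid, a loop is a self-loop edge (u,u) with rank 0.
Examining all 6 edges for self-loops...
Self-loops found: (1,1)
Number of loops = 1.

1


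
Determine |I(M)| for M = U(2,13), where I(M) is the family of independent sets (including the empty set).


Independent sets of U(2,13) are all subsets of size <= 2.
Count = (13 choose 0) + (13 choose 1) + (13 choose 2)
     = 1 + 13 + 78
     = 92.

92


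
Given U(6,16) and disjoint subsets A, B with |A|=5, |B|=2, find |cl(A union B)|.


|A union B| = 5 + 2 = 7 (disjoint).
In U(6,16), cl(S) = S if |S| < 6, else cl(S) = E.
Since 7 >= 6, cl(A union B) = E.
|cl(A union B)| = 16.

16


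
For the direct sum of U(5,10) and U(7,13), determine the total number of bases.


Bases of a direct sum M1 + M2: |B| = |B(M1)| * |B(M2)|.
|B(U(5,10))| = C(10,5) = 252.
|B(U(7,13))| = C(13,7) = 1716.
Total bases = 252 * 1716 = 432432.

432432


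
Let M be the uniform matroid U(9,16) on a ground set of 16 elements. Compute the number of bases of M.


Bases of U(9,16) are all 9-element subsets of the 16-element ground set.
Number of bases = C(16,9).
(16 choose 9) = 11440.

11440


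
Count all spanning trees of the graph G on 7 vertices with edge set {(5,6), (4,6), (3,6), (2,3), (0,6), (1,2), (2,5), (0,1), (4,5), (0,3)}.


By Kirchhoff's matrix tree theorem, the number of spanning trees equals
the determinant of any cofactor of the Laplacian matrix L.
G has 7 vertices and 10 edges.
Computing the (6 x 6) cofactor determinant gives 94.

94


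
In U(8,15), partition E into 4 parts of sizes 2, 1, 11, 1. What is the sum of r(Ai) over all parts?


r(Ai) = min(|Ai|, 8) for each part.
Sum = min(2,8) + min(1,8) + min(11,8) + min(1,8)
    = 2 + 1 + 8 + 1
    = 12.

12


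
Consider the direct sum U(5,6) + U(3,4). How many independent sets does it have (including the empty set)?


For a direct sum, |I(M1+M2)| = |I(M1)| * |I(M2)|.
|I(U(5,6))| = sum C(6,k) for k=0..5 = 63.
|I(U(3,4))| = sum C(4,k) for k=0..3 = 15.
Total = 63 * 15 = 945.

945


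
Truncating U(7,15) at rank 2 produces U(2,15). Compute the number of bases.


Truncating U(7,15) to rank 2 gives U(2,15).
Bases of U(2,15) are all 2-element subsets of 15 elements.
Number of bases = C(15,2) = 15! / (2! * 13!) = 105.

105


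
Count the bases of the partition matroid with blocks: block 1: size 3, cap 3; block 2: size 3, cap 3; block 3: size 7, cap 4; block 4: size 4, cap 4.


A basis picks exactly ci elements from block i.
Number of bases = product of C(|Si|, ci).
= C(3,3) * C(3,3) * C(7,4) * C(4,4)
= 1 * 1 * 35 * 1
= 35.

35


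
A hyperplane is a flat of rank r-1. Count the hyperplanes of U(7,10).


Hyperplanes of U(7,10) are flats of rank 6.
In a uniform matroid, these are exactly the (6)-element subsets.
Count = (10 choose 6) = 210.

210


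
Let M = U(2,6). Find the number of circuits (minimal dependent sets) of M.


In U(2,6), circuits are the (3)-element subsets.
Any set of 3 elements is dependent, and removing any one element gives
an independent set of size 2, so it is a minimal dependent set.
Number of circuits = C(6,3) = 6! / (3! * 3!) = 20.

20


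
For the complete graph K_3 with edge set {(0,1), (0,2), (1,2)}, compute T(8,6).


T(K_3; x,y) = x^2 + x + y.
T(8,6) = 64 + 8 + 6 = 78.

78


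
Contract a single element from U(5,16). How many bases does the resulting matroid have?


Contracting e from U(5,16) gives U(4,15).
Bases of U(4,15) = C(15,4) = 15! / (4! * 11!) = 1365.

1365


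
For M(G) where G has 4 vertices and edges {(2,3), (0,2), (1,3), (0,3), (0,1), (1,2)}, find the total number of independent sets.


An independent set in a graphic matroid is an acyclic edge subset.
G has 4 vertices and 6 edges.
Enumerate all 2^6 = 64 subsets, checking for acyclicity.
Total independent sets = 38.

38


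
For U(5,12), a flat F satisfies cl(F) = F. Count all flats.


Flats of U(5,12): every subset of size < 5 is a flat, plus E itself.
Count = (12 choose 0) + (12 choose 1) + (12 choose 2) + (12 choose 3) + (12 choose 4) + 1
     = 1 + 12 + 66 + 220 + 495 + 1
     = 795.

795


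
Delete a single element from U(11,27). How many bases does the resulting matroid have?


Deleting e from U(11,27) gives U(11,26) since n > r.
Bases of U(11,26) = C(26,11) = 7726160.

7726160


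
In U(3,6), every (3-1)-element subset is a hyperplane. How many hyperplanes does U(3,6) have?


Hyperplanes of U(3,6) are flats of rank 2.
In a uniform matroid, these are exactly the (2)-element subsets.
Count = C(6,2) = (6 * 5) / (1 * 2) = 15.

15


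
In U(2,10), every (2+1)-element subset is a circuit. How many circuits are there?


In U(2,10), circuits are the (3)-element subsets.
Any set of 3 elements is dependent, and removing any one element gives
an independent set of size 2, so it is a minimal dependent set.
Number of circuits = C(10,3) = (10 * 9 * 8) / (1 * 2 * 3) = 120.

120


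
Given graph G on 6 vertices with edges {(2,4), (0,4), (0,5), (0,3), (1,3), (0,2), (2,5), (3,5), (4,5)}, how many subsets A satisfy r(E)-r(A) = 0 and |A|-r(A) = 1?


R(x,y) = sum over A in 2^E of x^(r(E)-r(A)) * y^(|A|-r(A)).
G has 6 vertices, 9 edges. r(E) = 5.
Enumerate all 2^9 = 512 subsets.
Count subsets with r(E)-r(A)=0 and |A|-r(A)=1: 48.

48


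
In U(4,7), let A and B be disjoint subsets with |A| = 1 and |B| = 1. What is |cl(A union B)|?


|A union B| = 1 + 1 = 2 (disjoint).
In U(4,7), cl(S) = S if |S| < 4, else cl(S) = E.
Since 2 < 4, cl(A union B) = A union B.
|cl(A union B)| = 2.

2


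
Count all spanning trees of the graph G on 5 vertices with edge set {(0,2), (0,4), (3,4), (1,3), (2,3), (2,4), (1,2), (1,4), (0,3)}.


By Kirchhoff's matrix tree theorem, the number of spanning trees equals
the determinant of any cofactor of the Laplacian matrix L.
G has 5 vertices and 9 edges.
Computing the (4 x 4) cofactor determinant gives 75.

75


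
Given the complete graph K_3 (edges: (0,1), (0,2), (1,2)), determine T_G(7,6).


T(K_3; x,y) = x^2 + x + y.
T(7,6) = 49 + 7 + 6 = 62.

62


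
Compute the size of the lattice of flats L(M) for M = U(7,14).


Flats of U(7,14): every subset of size < 7 is a flat, plus E itself.
Count = C(14,0) + C(14,1) + C(14,2) + C(14,3) + C(14,4) + C(14,5) + C(14,6) + 1
     = 1 + 14 + 91 + 364 + 1001 + 2002 + 3003 + 1
     = 6477.

6477


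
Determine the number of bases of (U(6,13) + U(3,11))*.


(M1+M2)* = M1* + M2*.
M1* = U(7,13), bases: C(13,7) = 1716.
M2* = U(8,11), bases: C(11,8) = 165.
|B(M*)| = 1716 * 165 = 283140.

283140


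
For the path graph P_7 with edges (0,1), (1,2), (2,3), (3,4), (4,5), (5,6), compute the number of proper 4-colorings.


P(P_7, k) = k * (k-1)^(6).
P(4) = 4 * 3^6 = 4 * 729 = 2916.

2916


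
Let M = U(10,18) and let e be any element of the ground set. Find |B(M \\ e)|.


Deleting e from U(10,18) gives U(10,17) since n > r.
Bases of U(10,17) = (17 choose 10) = 19448.

19448


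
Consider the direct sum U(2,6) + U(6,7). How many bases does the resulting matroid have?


Bases of a direct sum M1 + M2: |B| = |B(M1)| * |B(M2)|.
|B(U(2,6))| = C(6,2) = 15.
|B(U(6,7))| = C(7,6) = 7.
Total bases = 15 * 7 = 105.

105


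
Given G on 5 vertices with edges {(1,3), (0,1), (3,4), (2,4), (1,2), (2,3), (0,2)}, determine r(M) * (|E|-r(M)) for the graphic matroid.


r(M) = |V| - c = 5 - 1 = 4.
nullity = |E| - r(M) = 7 - 4 = 3.
Product = 4 * 3 = 12.

12


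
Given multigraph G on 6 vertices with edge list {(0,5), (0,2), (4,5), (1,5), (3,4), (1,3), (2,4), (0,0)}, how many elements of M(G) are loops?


In a graphic matroid, a loop is a self-loop edge (u,u) with rank 0.
Examining all 8 edges for self-loops...
Self-loops found: (0,0)
Number of loops = 1.

1


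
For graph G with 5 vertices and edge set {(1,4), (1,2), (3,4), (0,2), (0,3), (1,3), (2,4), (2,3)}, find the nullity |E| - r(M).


Cycle rank (nullity) = |E| - r(M) = |E| - (|V| - c).
|E| = 8, |V| = 5, c = 1.
Nullity = 8 - (5 - 1) = 8 - 4 = 4.

4


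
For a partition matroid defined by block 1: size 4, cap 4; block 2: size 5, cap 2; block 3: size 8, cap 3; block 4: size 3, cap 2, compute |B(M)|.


A basis picks exactly ci elements from block i.
Number of bases = product of C(|Si|, ci).
= C(4,4) * C(5,2) * C(8,3) * C(3,2)
= 1 * 10 * 56 * 3
= 1680.

1680


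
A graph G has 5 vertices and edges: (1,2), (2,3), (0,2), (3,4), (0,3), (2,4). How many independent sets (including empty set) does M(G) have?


An independent set in a graphic matroid is an acyclic edge subset.
G has 5 vertices and 6 edges.
Enumerate all 2^6 = 64 subsets, checking for acyclicity.
Total independent sets = 48.

48


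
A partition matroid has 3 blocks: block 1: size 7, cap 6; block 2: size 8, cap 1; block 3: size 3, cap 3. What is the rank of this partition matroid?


Rank of a partition matroid = sum of min(|Si|, ci) for each block.
= min(7,6) + min(8,1) + min(3,3)
= 6 + 1 + 3
= 10.

10


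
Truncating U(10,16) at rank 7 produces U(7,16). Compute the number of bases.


Truncating U(10,16) to rank 7 gives U(7,16).
Bases of U(7,16) are all 7-element subsets of 16 elements.
Number of bases = C(16,7) = 16! / (7! * 9!) = 11440.

11440


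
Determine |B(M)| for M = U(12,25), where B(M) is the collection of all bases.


Bases of U(12,25) are all 12-element subsets of the 25-element ground set.
Number of bases = C(25,12).
C(25,12) = 25! / (12! * 13!) = 5200300.

5200300


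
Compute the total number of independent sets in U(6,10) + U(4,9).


For a direct sum, |I(M1+M2)| = |I(M1)| * |I(M2)|.
|I(U(6,10))| = sum C(10,k) for k=0..6 = 848.
|I(U(4,9))| = sum C(9,k) for k=0..4 = 256.
Total = 848 * 256 = 217088.

217088


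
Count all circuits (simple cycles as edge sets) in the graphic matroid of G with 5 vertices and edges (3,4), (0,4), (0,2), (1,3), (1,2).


A circuit in a graphic matroid = edge set of a simple cycle.
G has 5 vertices and 5 edges.
Enumerating all minimal edge subsets forming cycles...
Total circuits found: 1.

1


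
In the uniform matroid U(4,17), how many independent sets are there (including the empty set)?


Independent sets of U(4,17) are all subsets of size <= 4.
Count = (17 choose 0) + (17 choose 1) + (17 choose 2) + (17 choose 3) + (17 choose 4)
     = 1 + 17 + 136 + 680 + 2380
     = 3214.

3214


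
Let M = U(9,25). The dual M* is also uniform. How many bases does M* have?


The dual of U(r,n) is U(n-r, n) = U(16,25).
Bases of U(16,25) are all (16)-element subsets.
|B(M*)| = C(25,16) = 25! / (16! * 9!) = 2042975.

2042975


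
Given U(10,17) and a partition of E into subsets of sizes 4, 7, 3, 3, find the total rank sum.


r(Ai) = min(|Ai|, 10) for each part.
Sum = min(4,10) + min(7,10) + min(3,10) + min(3,10)
    = 4 + 7 + 3 + 3
    = 17.

17


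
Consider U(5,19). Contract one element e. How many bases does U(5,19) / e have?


Contracting e from U(5,19) gives U(4,18).
Bases of U(4,18) = (18 choose 4) = 3060.

3060


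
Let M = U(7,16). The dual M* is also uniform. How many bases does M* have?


The dual of U(r,n) is U(n-r, n) = U(9,16).
Bases of U(9,16) are all (9)-element subsets.
|B(M*)| = C(16,9) = 16! / (9! * 7!) = 11440.

11440


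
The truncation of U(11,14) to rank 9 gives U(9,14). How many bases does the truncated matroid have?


Truncating U(11,14) to rank 9 gives U(9,14).
Bases of U(9,14) are all 9-element subsets of 14 elements.
Number of bases = C(14,9) = 14! / (9! * 5!) = 2002.

2002


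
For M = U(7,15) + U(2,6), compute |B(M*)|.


(M1+M2)* = M1* + M2*.
M1* = U(8,15), bases: C(15,8) = 6435.
M2* = U(4,6), bases: C(6,4) = 15.
|B(M*)| = 6435 * 15 = 96525.

96525


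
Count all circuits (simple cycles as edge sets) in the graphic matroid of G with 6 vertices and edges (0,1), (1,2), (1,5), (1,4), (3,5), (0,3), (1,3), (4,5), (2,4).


A circuit in a graphic matroid = edge set of a simple cycle.
G has 6 vertices and 9 edges.
Enumerating all minimal edge subsets forming cycles...
Total circuits found: 10.

10


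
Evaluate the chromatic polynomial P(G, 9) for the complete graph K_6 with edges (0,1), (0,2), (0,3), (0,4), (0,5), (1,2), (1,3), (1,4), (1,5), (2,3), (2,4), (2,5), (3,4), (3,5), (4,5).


P(K_6, k) = k(k-1)(k-2)...(k-5).
P(9) = (9) * (8) * (7) * (6) * (5) * (4) = 60480.

60480


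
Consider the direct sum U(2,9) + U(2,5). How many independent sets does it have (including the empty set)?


For a direct sum, |I(M1+M2)| = |I(M1)| * |I(M2)|.
|I(U(2,9))| = sum C(9,k) for k=0..2 = 46.
|I(U(2,5))| = sum C(5,k) for k=0..2 = 16.
Total = 46 * 16 = 736.

736


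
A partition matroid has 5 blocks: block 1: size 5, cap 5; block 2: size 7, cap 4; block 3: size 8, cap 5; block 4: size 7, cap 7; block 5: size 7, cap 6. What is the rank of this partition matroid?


Rank of a partition matroid = sum of min(|Si|, ci) for each block.
= min(5,5) + min(7,4) + min(8,5) + min(7,7) + min(7,6)
= 5 + 4 + 5 + 7 + 6
= 27.

27


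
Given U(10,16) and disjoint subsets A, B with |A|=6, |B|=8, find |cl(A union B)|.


|A union B| = 6 + 8 = 14 (disjoint).
In U(10,16), cl(S) = S if |S| < 10, else cl(S) = E.
Since 14 >= 10, cl(A union B) = E.
|cl(A union B)| = 16.

16


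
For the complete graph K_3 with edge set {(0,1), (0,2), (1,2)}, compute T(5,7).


T(K_3; x,y) = x^2 + x + y.
T(5,7) = 25 + 5 + 7 = 37.

37


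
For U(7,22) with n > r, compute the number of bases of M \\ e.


Deleting e from U(7,22) gives U(7,21) since n > r.
Bases of U(7,21) = C(21,7) = 21! / (7! * 14!) = 116280.

116280


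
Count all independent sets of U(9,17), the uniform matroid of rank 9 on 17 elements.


Independent sets of U(9,17) are all subsets of size <= 9.
Count = C(17,0) + C(17,1) + C(17,2) + C(17,3) + C(17,4) + C(17,5) + C(17,6) + C(17,7) + C(17,8) + C(17,9)
     = 1 + 17 + 136 + 680 + 2380 + 6188 + 12376 + 19448 + 24310 + 24310
     = 89846.

89846


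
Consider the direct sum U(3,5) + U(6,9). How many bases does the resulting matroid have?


Bases of a direct sum M1 + M2: |B| = |B(M1)| * |B(M2)|.
|B(U(3,5))| = C(5,3) = 10.
|B(U(6,9))| = C(9,6) = 84.
Total bases = 10 * 84 = 840.

840


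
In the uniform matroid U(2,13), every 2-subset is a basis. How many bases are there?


Bases of U(2,13) are all 2-element subsets of the 13-element ground set.
Number of bases = C(13,2).
C(13,2) = (13 * 12) / (1 * 2) = 78.

78


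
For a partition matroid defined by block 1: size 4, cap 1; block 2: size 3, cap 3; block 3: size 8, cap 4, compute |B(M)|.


A basis picks exactly ci elements from block i.
Number of bases = product of C(|Si|, ci).
= C(4,1) * C(3,3) * C(8,4)
= 4 * 1 * 70
= 280.

280


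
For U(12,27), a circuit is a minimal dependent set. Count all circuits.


In U(12,27), circuits are the (13)-element subsets.
Any set of 13 elements is dependent, and removing any one element gives
an independent set of size 12, so it is a minimal dependent set.
Number of circuits = C(27,13) = 27! / (13! * 14!) = 20058300.

20058300


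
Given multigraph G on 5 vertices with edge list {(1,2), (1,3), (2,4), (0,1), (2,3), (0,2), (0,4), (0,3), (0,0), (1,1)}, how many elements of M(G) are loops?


In a graphic matroid, a loop is a self-loop edge (u,u) with rank 0.
Examining all 10 edges for self-loops...
Self-loops found: (0,0), (1,1)
Number of loops = 2.

2


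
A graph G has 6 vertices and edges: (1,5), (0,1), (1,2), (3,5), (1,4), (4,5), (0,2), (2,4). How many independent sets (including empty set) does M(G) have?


An independent set in a graphic matroid is an acyclic edge subset.
G has 6 vertices and 8 edges.
Enumerate all 2^8 = 256 subsets, checking for acyclicity.
Total independent sets = 164.

164


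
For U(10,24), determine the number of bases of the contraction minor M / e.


Contracting e from U(10,24) gives U(9,23).
Bases of U(9,23) = C(23,9) = 23! / (9! * 14!) = 817190.

817190


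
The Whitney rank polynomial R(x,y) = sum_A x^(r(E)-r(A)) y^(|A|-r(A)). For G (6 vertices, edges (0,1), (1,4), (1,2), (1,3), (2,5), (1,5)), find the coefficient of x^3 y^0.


R(x,y) = sum over A in 2^E of x^(r(E)-r(A)) * y^(|A|-r(A)).
G has 6 vertices, 6 edges. r(E) = 5.
Enumerate all 2^6 = 64 subsets.
Count subsets with r(E)-r(A)=3 and |A|-r(A)=0: 15.

15


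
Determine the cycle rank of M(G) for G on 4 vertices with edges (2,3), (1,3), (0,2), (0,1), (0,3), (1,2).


Cycle rank (nullity) = |E| - r(M) = |E| - (|V| - c).
|E| = 6, |V| = 4, c = 1.
Nullity = 6 - (4 - 1) = 6 - 3 = 3.

3


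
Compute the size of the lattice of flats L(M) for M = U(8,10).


Flats of U(8,10): every subset of size < 8 is a flat, plus E itself.
Count = (10 choose 0) + (10 choose 1) + (10 choose 2) + (10 choose 3) + (10 choose 4) + (10 choose 5) + (10 choose 6) + (10 choose 7) + 1
     = 1 + 10 + 45 + 120 + 210 + 252 + 210 + 120 + 1
     = 969.

969


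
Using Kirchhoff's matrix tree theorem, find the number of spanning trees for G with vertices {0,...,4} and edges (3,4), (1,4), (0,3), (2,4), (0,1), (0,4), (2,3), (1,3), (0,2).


By Kirchhoff's matrix tree theorem, the number of spanning trees equals
the determinant of any cofactor of the Laplacian matrix L.
G has 5 vertices and 9 edges.
Computing the (4 x 4) cofactor determinant gives 75.

75


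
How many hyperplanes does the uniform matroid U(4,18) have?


Hyperplanes of U(4,18) are flats of rank 3.
In a uniform matroid, these are exactly the (3)-element subsets.
Count = (18 choose 3) = 816.

816


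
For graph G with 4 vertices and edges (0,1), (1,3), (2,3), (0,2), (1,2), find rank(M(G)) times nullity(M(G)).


r(M) = |V| - c = 4 - 1 = 3.
nullity = |E| - r(M) = 5 - 3 = 2.
Product = 3 * 2 = 6.

6


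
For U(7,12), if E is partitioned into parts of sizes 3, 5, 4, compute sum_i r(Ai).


r(Ai) = min(|Ai|, 7) for each part.
Sum = min(3,7) + min(5,7) + min(4,7)
    = 3 + 5 + 4
    = 12.

12


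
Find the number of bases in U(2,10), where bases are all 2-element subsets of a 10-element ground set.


Bases of U(2,10) are all 2-element subsets of the 10-element ground set.
Number of bases = C(10,2).
C(10,2) = (10 * 9) / (1 * 2) = 45.

45


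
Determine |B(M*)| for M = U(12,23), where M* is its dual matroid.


The dual of U(r,n) is U(n-r, n) = U(11,23).
Bases of U(11,23) are all (11)-element subsets.
|B(M*)| = C(23,11) = 23! / (11! * 12!) = 1352078.

1352078


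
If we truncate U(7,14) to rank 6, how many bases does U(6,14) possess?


Truncating U(7,14) to rank 6 gives U(6,14).
Bases of U(6,14) are all 6-element subsets of 14 elements.
Number of bases = C(14,6) = 14! / (6! * 8!) = 3003.

3003


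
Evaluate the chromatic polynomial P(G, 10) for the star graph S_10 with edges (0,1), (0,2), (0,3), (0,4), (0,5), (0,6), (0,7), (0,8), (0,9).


P(tree, k) = k * (k-1)^(9) for any tree on 10 vertices.
P(10) = 10 * 9^9 = 10 * 387420489 = 3874204890.

3874204890


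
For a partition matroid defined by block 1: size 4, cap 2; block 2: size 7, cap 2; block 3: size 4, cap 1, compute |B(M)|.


A basis picks exactly ci elements from block i.
Number of bases = product of C(|Si|, ci).
= C(4,2) * C(7,2) * C(4,1)
= 6 * 21 * 4
= 504.

504


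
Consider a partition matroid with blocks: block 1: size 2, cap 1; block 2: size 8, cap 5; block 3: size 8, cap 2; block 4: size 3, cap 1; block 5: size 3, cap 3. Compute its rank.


Rank of a partition matroid = sum of min(|Si|, ci) for each block.
= min(2,1) + min(8,5) + min(8,2) + min(3,1) + min(3,3)
= 1 + 5 + 2 + 1 + 3
= 12.

12


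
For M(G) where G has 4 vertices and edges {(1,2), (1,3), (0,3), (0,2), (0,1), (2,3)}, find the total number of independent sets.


An independent set in a graphic matroid is an acyclic edge subset.
G has 4 vertices and 6 edges.
Enumerate all 2^6 = 64 subsets, checking for acyclicity.
Total independent sets = 38.

38


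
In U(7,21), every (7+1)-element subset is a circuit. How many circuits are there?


In U(7,21), circuits are the (8)-element subsets.
Any set of 8 elements is dependent, and removing any one element gives
an independent set of size 7, so it is a minimal dependent set.
Number of circuits = C(21,8) = 21! / (8! * 13!) = 203490.

203490


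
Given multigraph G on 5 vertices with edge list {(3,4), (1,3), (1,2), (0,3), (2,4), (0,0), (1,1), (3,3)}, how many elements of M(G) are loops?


In a graphic matroid, a loop is a self-loop edge (u,u) with rank 0.
Examining all 8 edges for self-loops...
Self-loops found: (0,0), (1,1), (3,3)
Number of loops = 3.

3


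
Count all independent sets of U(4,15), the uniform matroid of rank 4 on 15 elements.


Independent sets of U(4,15) are all subsets of size <= 4.
Count = (15 choose 0) + (15 choose 1) + (15 choose 2) + (15 choose 3) + (15 choose 4)
     = 1 + 15 + 105 + 455 + 1365
     = 1941.

1941


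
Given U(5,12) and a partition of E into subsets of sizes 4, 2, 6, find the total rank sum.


r(Ai) = min(|Ai|, 5) for each part.
Sum = min(4,5) + min(2,5) + min(6,5)
    = 4 + 2 + 5
    = 11.

11


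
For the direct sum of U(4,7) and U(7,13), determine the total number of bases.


Bases of a direct sum M1 + M2: |B| = |B(M1)| * |B(M2)|.
|B(U(4,7))| = C(7,4) = 35.
|B(U(7,13))| = C(13,7) = 1716.
Total bases = 35 * 1716 = 60060.

60060


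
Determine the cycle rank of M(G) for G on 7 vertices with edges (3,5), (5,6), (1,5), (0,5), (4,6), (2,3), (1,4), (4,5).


Cycle rank (nullity) = |E| - r(M) = |E| - (|V| - c).
|E| = 8, |V| = 7, c = 1.
Nullity = 8 - (7 - 1) = 8 - 6 = 2.

2


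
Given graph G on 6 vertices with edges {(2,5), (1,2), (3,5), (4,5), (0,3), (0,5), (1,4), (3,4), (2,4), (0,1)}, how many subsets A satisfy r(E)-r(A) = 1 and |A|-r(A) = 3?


R(x,y) = sum over A in 2^E of x^(r(E)-r(A)) * y^(|A|-r(A)).
G has 6 vertices, 10 edges. r(E) = 5.
Enumerate all 2^10 = 1024 subsets.
Count subsets with r(E)-r(A)=1 and |A|-r(A)=3: 4.

4


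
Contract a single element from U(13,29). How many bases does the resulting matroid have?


Contracting e from U(13,29) gives U(12,28).
Bases of U(12,28) = (28 choose 12) = 30421755.

30421755


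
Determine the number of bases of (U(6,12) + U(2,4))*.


(M1+M2)* = M1* + M2*.
M1* = U(6,12), bases: C(12,6) = 924.
M2* = U(2,4), bases: C(4,2) = 6.
|B(M*)| = 924 * 6 = 5544.

5544


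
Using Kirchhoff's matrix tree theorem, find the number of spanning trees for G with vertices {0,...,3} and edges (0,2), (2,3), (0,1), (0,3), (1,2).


By Kirchhoff's matrix tree theorem, the number of spanning trees equals
the determinant of any cofactor of the Laplacian matrix L.
G has 4 vertices and 5 edges.
Computing the (3 x 3) cofactor determinant gives 8.

8


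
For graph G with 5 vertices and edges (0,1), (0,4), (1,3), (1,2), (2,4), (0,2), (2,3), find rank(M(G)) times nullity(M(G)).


r(M) = |V| - c = 5 - 1 = 4.
nullity = |E| - r(M) = 7 - 4 = 3.
Product = 4 * 3 = 12.

12


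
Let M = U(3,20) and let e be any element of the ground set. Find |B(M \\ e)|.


Deleting e from U(3,20) gives U(3,19) since n > r.
Bases of U(3,19) = (19 choose 3) = 969.

969


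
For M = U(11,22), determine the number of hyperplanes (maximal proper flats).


Hyperplanes of U(11,22) are flats of rank 10.
In a uniform matroid, these are exactly the (10)-element subsets.
Count = (22 choose 10) = 646646.

646646
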